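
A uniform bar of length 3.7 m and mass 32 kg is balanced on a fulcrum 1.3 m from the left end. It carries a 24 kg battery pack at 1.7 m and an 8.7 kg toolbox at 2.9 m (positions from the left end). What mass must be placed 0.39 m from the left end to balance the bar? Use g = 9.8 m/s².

m ≈ 45.2 kg

Choose the fulcrum (at 1.3 m from the left end) as the axis so the support reaction has zero arm there.
Beam weight: 32 × 9.8 = 313.6 N down at 1.85 m → arm 0.55 m, τ = 313.6 × 0.55 = 172.5 N·m clockwise.
Battery pack: 24 × 9.8 = 235.2 N down at 1.7 m → arm 0.4 m, τ = 235.2 × 0.4 = 94.08 N·m clockwise.
Toolbox: 8.7 × 9.8 = 85.26 N down at 2.9 m → arm 1.6 m, τ = 85.26 × 1.6 = 136.4 N·m clockwise.
Net moment of known loads = 403 N·m clockwise.
An unknown mass m at 0.39 m has arm 0.91 m; its moment is m·g·0.91 counterclockwise.
Balancing moments: m × 9.8 × 0.91 = 403, giving m = 403 / (9.8 × 0.91) = 45.2 kg.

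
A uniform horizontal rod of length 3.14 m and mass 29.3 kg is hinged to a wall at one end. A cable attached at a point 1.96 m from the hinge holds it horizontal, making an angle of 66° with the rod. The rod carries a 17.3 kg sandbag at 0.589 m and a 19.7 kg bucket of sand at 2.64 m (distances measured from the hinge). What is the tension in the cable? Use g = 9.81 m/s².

Take moments about the hinge.
Beam weight: 29.3 × 9.81 = 287.4 N down at 1.57 m → arm 1.57 m, τ = 287.4 × 1.57 = 451.2 N·m clockwise.
Sandbag: 17.3 × 9.81 = 169.7 N down at 0.589 m → arm 0.589 m, τ = 169.7 × 0.589 = 99.95 N·m clockwise.
Bucket of sand: 19.7 × 9.81 = 193.3 N down at 2.64 m → arm 2.64 m, τ = 193.3 × 2.64 = 510.3 N·m clockwise.
Total clockwise load moment = 1061 N·m.
The cable tension T acts at 1.96 m; only its component perpendicular to the rod, T sinθ, produces torque. sin 66° = 0.9135.
For rotational equilibrium, T × 1.96 × 0.9135 = 1061, so T = 1061 / 1.79 = 593 N.

T ≈ 593 N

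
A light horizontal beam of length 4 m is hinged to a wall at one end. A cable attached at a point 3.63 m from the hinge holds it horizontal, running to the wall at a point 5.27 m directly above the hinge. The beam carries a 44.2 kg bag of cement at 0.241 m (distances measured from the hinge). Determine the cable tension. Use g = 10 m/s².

T ≈ 35.6 N

Choose the hinge as the axis so the unknown hinge reaction has zero arm there.
Bag of cement: 44.2 × 10 = 442 N down at 0.241 m → arm 0.241 m, τ = 442 × 0.241 = 106.5 N·m clockwise.
Total clockwise load moment = 106.5 N·m.
The cable tension T acts at 3.63 m; only its component perpendicular to the beam, T sinθ, produces torque. sinθ = h/√(h²+d²) = 5.27/√(5.27²+3.63²) = 0.8235.
Setting net torque to zero: T × 3.63 × 0.8235 = 106.5 → T = 106.5 / 2.989 = 35.6 N.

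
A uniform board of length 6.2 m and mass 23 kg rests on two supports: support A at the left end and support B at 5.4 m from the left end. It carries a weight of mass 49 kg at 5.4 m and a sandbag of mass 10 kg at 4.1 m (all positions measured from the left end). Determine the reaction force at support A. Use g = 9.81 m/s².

Take moments about support B.
Beam weight: 23 × 9.81 = 225.6 N down at 3.1 m → arm 2.3 m, τ = 225.6 × 2.3 = 518.9 N·m counterclockwise.
Weight: acts at the support B, moment arm 0 → no torque.
Sandbag: 10 × 9.81 = 98.1 N down at 4.1 m → arm 1.3 m, τ = 98.1 × 1.3 = 127.5 N·m counterclockwise.
Net load moment about support B = 646.4 N·m counterclockwise.
Reaction R at support A is upward at 0 m, arm 5.4 m → moment R × 5.4 clockwise.
Setting net torque to zero: R × 5.4 = 646.4 → R = 120 N.

R_A ≈ 120 N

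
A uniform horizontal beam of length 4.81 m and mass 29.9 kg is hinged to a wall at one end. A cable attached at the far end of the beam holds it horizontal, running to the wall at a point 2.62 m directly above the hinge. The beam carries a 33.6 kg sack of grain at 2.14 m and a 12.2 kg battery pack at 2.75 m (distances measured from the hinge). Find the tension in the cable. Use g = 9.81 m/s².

T ≈ 756 N

Sum moments about the hinge (the unknown hinge reaction has zero arm there).
Beam weight: 29.9 × 9.81 = 293.3 N down at 2.405 m → arm 2.405 m, τ = 293.3 × 2.405 = 705.4 N·m clockwise.
Sack of grain: 33.6 × 9.81 = 329.6 N down at 2.14 m → arm 2.14 m, τ = 329.6 × 2.14 = 705.3 N·m clockwise.
Battery pack: 12.2 × 9.81 = 119.7 N down at 2.75 m → arm 2.75 m, τ = 119.7 × 2.75 = 329.2 N·m clockwise.
Total clockwise load moment = 1740 N·m.
The cable tension T acts at 4.81 m; only its component perpendicular to the beam, T sinθ, produces torque. sinθ = h/√(h²+d²) = 2.62/√(2.62²+4.81²) = 0.4783.
Στ = 0 ⇒ T × 4.81 × 0.4783 = 1740 ⇒ T = 1740 / 2.301 = 756 N.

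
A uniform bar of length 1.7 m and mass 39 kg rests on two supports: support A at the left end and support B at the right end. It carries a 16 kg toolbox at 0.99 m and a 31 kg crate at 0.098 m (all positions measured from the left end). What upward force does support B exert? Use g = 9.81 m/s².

R_B ≈ 300 N

Sum moments about support A (its reaction then has zero moment arm).
Beam weight: 39 × 9.81 = 382.6 N down at 0.85 m → arm 0.85 m, τ = 382.6 × 0.85 = 325.2 N·m clockwise.
Toolbox: 16 × 9.81 = 157 N down at 0.99 m → arm 0.99 m, τ = 157 × 0.99 = 155.4 N·m clockwise.
Crate: 31 × 9.81 = 304.1 N down at 0.098 m → arm 0.098 m, τ = 304.1 × 0.098 = 29.8 N·m clockwise.
Net load moment about support A = 510.4 N·m clockwise.
Reaction R at support B is upward at 1.7 m, arm 1.7 m → moment R × 1.7 counterclockwise.
Setting net torque to zero: R × 1.7 = 510.4 → R = 300 N.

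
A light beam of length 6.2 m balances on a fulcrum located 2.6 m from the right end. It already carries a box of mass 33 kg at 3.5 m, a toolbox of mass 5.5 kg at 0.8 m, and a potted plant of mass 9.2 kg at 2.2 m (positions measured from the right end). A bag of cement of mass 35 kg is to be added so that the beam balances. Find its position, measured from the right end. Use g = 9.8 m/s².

Taking torques about the fulcrum (at 2.6 m from the right end):
Box: 33 × 9.8 = 323.4 N down at 3.5 m → arm 0.9 m, τ = 323.4 × 0.9 = 291.1 N·m counterclockwise.
Toolbox: 5.5 × 9.8 = 53.9 N down at 0.8 m → arm 1.8 m, τ = 53.9 × 1.8 = 97.02 N·m clockwise.
Potted plant: 9.2 × 9.8 = 90.16 N down at 2.2 m → arm 0.4 m, τ = 90.16 × 0.4 = 36.06 N·m clockwise.
Net moment of existing loads = 158 N·m counterclockwise.
The bag of cement weighs 35 × 9.8 = 343 N and must supply an equal clockwise moment, so its lever arm about the fulcrum is 158 / 343 = 0.461 m.
That puts it at 2.6 − 0.461 = 2.14 m from the right end.

x ≈ 2.14 m from the right end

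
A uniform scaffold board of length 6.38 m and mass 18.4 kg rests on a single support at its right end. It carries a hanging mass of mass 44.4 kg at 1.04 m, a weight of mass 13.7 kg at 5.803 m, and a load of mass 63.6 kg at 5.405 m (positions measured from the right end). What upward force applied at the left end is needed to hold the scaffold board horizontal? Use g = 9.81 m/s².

Sum moments about the right end (the unknown pivot reaction has zero arm there).
Beam weight: 18.4 × 9.81 = 180.5 N down at 3.19 m → arm 3.19 m, τ = 180.5 × 3.19 = 575.8 N·m counterclockwise.
Hanging mass: 44.4 × 9.81 = 435.6 N down at 1.04 m → arm 1.04 m, τ = 435.6 × 1.04 = 453 N·m counterclockwise.
Weight: 13.7 × 9.81 = 134.4 N down at 5.803 m → arm 5.803 m, τ = 134.4 × 5.803 = 779.9 N·m counterclockwise.
Load: 63.6 × 9.81 = 623.9 N down at 5.405 m → arm 5.405 m, τ = 623.9 × 5.405 = 3372 N·m counterclockwise.
Net moment of the loads = 5181 N·m counterclockwise.
The upward force F acts at the left end, arm 6.38 m, giving F × 6.38 clockwise.
Στ = 0 ⇒ F × 6.38 = 5181 ⇒ F = 5181 / 6.38 = 812 N.

F ≈ 812 N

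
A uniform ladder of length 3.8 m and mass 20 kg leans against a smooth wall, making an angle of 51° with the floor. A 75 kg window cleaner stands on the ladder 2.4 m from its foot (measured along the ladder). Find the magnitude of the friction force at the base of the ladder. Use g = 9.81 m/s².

f ≈ 456 N

Sum moments about the foot of the ladder (the floor normal and friction both act there and drop out).
Ladder weight 20×9.81 = 196.2 N acts at 1.9 m along the ladder; its horizontal arm is 1.9·cos51° = 1.196 m → τ = 234.7 N·m clockwise.
Window cleaner: 75×9.81 = 735.8 N at 2.4 m → arm 1.51 m → τ = 1111 N·m clockwise.
Wall normal N acts horizontally at the top; its moment arm is the height L sinθ = 3.8·sin51° = 2.953 m, counterclockwise.
Setting net torque to zero: N × 2.953 = 1346 → N = 456 N.
ΣFx = 0: friction at the foot balances the wall's push, so f = N_wall = 456 N.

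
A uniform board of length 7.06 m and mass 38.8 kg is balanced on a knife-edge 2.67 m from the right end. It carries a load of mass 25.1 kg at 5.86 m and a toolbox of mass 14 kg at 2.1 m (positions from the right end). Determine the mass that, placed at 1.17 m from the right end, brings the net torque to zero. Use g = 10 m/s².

Taking torques about the knife-edge (at 2.67 m from the right end):
Beam weight: 38.8 × 10 = 388 N down at 3.53 m → arm 0.86 m, τ = 388 × 0.86 = 333.7 N·m counterclockwise.
Load: 25.1 × 10 = 251 N down at 5.86 m → arm 3.19 m, τ = 251 × 3.19 = 800.7 N·m counterclockwise.
Toolbox: 14 × 10 = 140 N down at 2.1 m → arm 0.57 m, τ = 140 × 0.57 = 79.8 N·m clockwise.
Net moment of known loads = 1055 N·m counterclockwise.
An unknown mass m at 1.17 m has arm 1.5 m; its moment is m·g·1.5 clockwise.
For rotational equilibrium, m × 10 × 1.5 = 1055, so m = 1055 / (10 × 1.5) = 70.3 kg.

m ≈ 70.3 kg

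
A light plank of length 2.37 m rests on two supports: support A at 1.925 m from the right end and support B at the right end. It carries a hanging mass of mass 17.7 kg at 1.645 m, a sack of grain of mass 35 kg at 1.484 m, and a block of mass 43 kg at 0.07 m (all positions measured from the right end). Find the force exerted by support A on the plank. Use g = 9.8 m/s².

Taking torques about support B:
Hanging mass: 17.7 × 9.8 = 173.5 N down at 1.645 m → arm 1.645 m, τ = 173.5 × 1.645 = 285.4 N·m counterclockwise.
Sack of grain: 35 × 9.8 = 343 N down at 1.484 m → arm 1.484 m, τ = 343 × 1.484 = 509 N·m counterclockwise.
Block: 43 × 9.8 = 421.4 N down at 0.07 m → arm 0.07 m, τ = 421.4 × 0.07 = 29.5 N·m counterclockwise.
Net load moment about support B = 823.9 N·m counterclockwise.
Reaction R at support A is upward at 1.925 m, arm 1.925 m → moment R × 1.925 clockwise.
Setting net torque to zero: R × 1.925 = 823.9 → R = 428 N.

R_A ≈ 428 N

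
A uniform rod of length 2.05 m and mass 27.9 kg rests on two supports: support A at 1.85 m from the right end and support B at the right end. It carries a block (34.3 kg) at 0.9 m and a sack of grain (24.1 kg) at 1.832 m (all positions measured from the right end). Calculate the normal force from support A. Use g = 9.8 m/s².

Take moments about support B.
Beam weight: 27.9 × 9.8 = 273.4 N down at 1.025 m → arm 1.025 m, τ = 273.4 × 1.025 = 280.2 N·m counterclockwise.
Block: 34.3 × 9.8 = 336.1 N down at 0.9 m → arm 0.9 m, τ = 336.1 × 0.9 = 302.5 N·m counterclockwise.
Sack of grain: 24.1 × 9.8 = 236.2 N down at 1.832 m → arm 1.832 m, τ = 236.2 × 1.832 = 432.7 N·m counterclockwise.
Net load moment about support B = 1015 N·m counterclockwise.
Reaction R at support A is upward at 1.85 m, arm 1.85 m → moment R × 1.85 clockwise.
Στ = 0 ⇒ R × 1.85 = 1015 ⇒ R = 549 N.

R_A ≈ 549 N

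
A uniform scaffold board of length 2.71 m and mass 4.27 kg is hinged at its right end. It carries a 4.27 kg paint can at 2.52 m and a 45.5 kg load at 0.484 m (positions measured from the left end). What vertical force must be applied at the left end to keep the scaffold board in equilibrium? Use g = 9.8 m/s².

F ≈ 390 N

Choose the right end as the axis so the unknown pivot reaction has zero arm there.
Beam weight: 4.27 × 9.8 = 41.85 N down at 1.355 m → arm 1.355 m, τ = 41.85 × 1.355 = 56.71 N·m counterclockwise.
Paint can: 4.27 × 9.8 = 41.85 N down at 2.52 m → arm 0.19 m, τ = 41.85 × 0.19 = 7.952 N·m counterclockwise.
Load: 45.5 × 9.8 = 445.9 N down at 0.484 m → arm 2.226 m, τ = 445.9 × 2.226 = 992.6 N·m counterclockwise.
Net moment of the loads = 1057 N·m counterclockwise.
The upward force F acts at the left end, arm 2.71 m, giving F × 2.71 clockwise.
Balancing moments: F × 2.71 = 1057, giving F = 1057 / 2.71 = 390 N.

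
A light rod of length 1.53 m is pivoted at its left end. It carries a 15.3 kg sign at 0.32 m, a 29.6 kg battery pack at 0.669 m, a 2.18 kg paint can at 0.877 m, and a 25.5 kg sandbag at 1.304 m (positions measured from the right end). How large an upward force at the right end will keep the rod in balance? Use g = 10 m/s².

F ≈ 335 N

Choose the left end as the axis so the unknown pivot reaction has zero arm there.
Sign: 15.3 × 10 = 153 N down at 0.32 m → arm 1.21 m, τ = 153 × 1.21 = 185.1 N·m clockwise.
Battery pack: 29.6 × 10 = 296 N down at 0.669 m → arm 0.861 m, τ = 296 × 0.861 = 254.9 N·m clockwise.
Paint can: 2.18 × 10 = 21.8 N down at 0.877 m → arm 0.653 m, τ = 21.8 × 0.653 = 14.24 N·m clockwise.
Sandbag: 25.5 × 10 = 255 N down at 1.304 m → arm 0.226 m, τ = 255 × 0.226 = 57.63 N·m clockwise.
Net moment of the loads = 511.9 N·m clockwise.
The upward force F acts at the right end, arm 1.53 m, giving F × 1.53 counterclockwise.
Setting net torque to zero: F × 1.53 = 511.9 → F = 511.9 / 1.53 = 335 N.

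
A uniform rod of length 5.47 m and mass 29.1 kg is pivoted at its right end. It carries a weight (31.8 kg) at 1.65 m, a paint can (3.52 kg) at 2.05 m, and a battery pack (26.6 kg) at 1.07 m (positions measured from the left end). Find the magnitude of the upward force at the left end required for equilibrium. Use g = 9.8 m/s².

F ≈ 591 N

About the right end:
Beam weight: 29.1 × 9.8 = 285.2 N down at 2.735 m → arm 2.735 m, τ = 285.2 × 2.735 = 780 N·m counterclockwise.
Weight: 31.8 × 9.8 = 311.6 N down at 1.65 m → arm 3.82 m, τ = 311.6 × 3.82 = 1190 N·m counterclockwise.
Paint can: 3.52 × 9.8 = 34.5 N down at 2.05 m → arm 3.42 m, τ = 34.5 × 3.42 = 118 N·m counterclockwise.
Battery pack: 26.6 × 9.8 = 260.7 N down at 1.07 m → arm 4.4 m, τ = 260.7 × 4.4 = 1147 N·m counterclockwise.
Net moment of the loads = 3235 N·m counterclockwise.
The upward force F acts at the left end, arm 5.47 m, giving F × 5.47 clockwise.
For rotational equilibrium, F × 5.47 = 3235, so F = 3235 / 5.47 = 591 N.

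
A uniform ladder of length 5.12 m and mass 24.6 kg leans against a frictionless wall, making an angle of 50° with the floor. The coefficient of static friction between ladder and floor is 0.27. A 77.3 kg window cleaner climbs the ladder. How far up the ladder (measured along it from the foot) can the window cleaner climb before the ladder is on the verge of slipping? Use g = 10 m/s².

Sum moments about the foot of the ladder (the floor normal and friction both act there and drop out).
Ladder weight 24.6×10 = 246 N acts at 2.56 m along the ladder; its horizontal arm is 2.56·cos50° = 1.646 m → τ = 404.9 N·m clockwise.
Window cleaner weight 77.3×10 = 773 N at distance d → arm d·cos50° → τ = 773·d·0.6428 clockwise.
Wall normal N at the top has arm L sinθ = 3.922 m counterclockwise, so Στ = 0 gives N·3.922 = 404.9 + 496.9·d.
ΣFy = 0 ⇒ N_floor = 1019 N, so the maximum friction is μ_s·N_floor = 0.27×1019 = 275.1 N. ΣFx = 0 ⇒ N_wall = f, so at the slipping point N = 275.1 N.
Substituting: 275.1×3.922 = 404.9 + 496.9·d ⇒ d = (1079 − 404.9) / 496.9 = 1.36 m.

d ≈ 1.36 m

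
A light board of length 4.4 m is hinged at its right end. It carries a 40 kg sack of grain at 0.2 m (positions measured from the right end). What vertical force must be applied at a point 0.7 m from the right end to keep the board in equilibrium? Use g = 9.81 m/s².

F ≈ 112 N

Sum moments about the right end (the unknown pivot reaction has zero arm there).
Sack of grain: 40 × 9.81 = 392.4 N down at 0.2 m → arm 0.2 m, τ = 392.4 × 0.2 = 78.48 N·m counterclockwise.
Net moment of the loads = 78.48 N·m counterclockwise.
The upward force F acts at a point 0.7 m from the right end, arm 0.7 m, giving F × 0.7 clockwise.
Setting net torque to zero: F × 0.7 = 78.48 → F = 78.48 / 0.7 = 112 N.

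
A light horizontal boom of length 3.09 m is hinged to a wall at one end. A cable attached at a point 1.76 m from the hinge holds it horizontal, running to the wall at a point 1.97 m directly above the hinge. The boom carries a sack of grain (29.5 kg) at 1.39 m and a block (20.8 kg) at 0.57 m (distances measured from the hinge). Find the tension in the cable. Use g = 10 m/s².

Take moments about the hinge.
Sack of grain: 29.5 × 10 = 295 N down at 1.39 m → arm 1.39 m, τ = 295 × 1.39 = 410 N·m clockwise.
Block: 20.8 × 10 = 208 N down at 0.57 m → arm 0.57 m, τ = 208 × 0.57 = 118.6 N·m clockwise.
Total clockwise load moment = 528.6 N·m.
The cable tension T acts at 1.76 m; only its component perpendicular to the boom, T sinθ, produces torque. sinθ = h/√(h²+d²) = 1.97/√(1.97²+1.76²) = 0.7457.
Balancing moments: T × 1.76 × 0.7457 = 528.6, giving T = 528.6 / 1.312 = 403 N.

T ≈ 403 N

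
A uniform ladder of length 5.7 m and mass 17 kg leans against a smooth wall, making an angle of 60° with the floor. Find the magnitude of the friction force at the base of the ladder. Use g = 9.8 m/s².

f ≈ 48.1 N

Taking torques about the foot of the ladder:
Ladder weight 17×9.8 = 166.6 N acts at 2.85 m along the ladder; its horizontal arm is 2.85·cos60° = 1.425 m → τ = 237.4 N·m clockwise.
Wall normal N acts horizontally at the top; its moment arm is the height L sinθ = 5.7·sin60° = 4.936 m, counterclockwise.
Στ = 0 ⇒ N × 4.936 = 237.4 ⇒ N = 48.1 N.
ΣFx = 0: friction at the foot balances the wall's push, so f = N_wall = 48.1 N.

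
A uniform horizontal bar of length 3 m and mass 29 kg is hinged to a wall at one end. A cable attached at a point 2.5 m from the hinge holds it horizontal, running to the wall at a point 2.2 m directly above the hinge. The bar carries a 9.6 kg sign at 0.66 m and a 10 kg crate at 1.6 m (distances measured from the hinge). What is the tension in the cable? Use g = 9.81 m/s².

Choose the hinge as the axis so the unknown hinge reaction has zero arm there.
Beam weight: 29 × 9.81 = 284.5 N down at 1.5 m → arm 1.5 m, τ = 284.5 × 1.5 = 426.8 N·m clockwise.
Sign: 9.6 × 9.81 = 94.18 N down at 0.66 m → arm 0.66 m, τ = 94.18 × 0.66 = 62.16 N·m clockwise.
Crate: 10 × 9.81 = 98.1 N down at 1.6 m → arm 1.6 m, τ = 98.1 × 1.6 = 157 N·m clockwise.
Total clockwise load moment = 646 N·m.
The cable tension T acts at 2.5 m; only its component perpendicular to the bar, T sinθ, produces torque. sinθ = h/√(h²+d²) = 2.2/√(2.2²+2.5²) = 0.6606.
For rotational equilibrium, T × 2.5 × 0.6606 = 646, so T = 646 / 1.651 = 391 N.

T ≈ 391 N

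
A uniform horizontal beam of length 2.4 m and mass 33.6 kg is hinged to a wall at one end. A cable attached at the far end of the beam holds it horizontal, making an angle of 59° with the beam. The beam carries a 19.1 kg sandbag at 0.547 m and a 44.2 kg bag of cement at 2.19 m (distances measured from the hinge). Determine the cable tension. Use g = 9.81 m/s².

Taking torques about the hinge:
Beam weight: 33.6 × 9.81 = 329.6 N down at 1.2 m → arm 1.2 m, τ = 329.6 × 1.2 = 395.5 N·m clockwise.
Sandbag: 19.1 × 9.81 = 187.4 N down at 0.547 m → arm 0.547 m, τ = 187.4 × 0.547 = 102.5 N·m clockwise.
Bag of cement: 44.2 × 9.81 = 433.6 N down at 2.19 m → arm 2.19 m, τ = 433.6 × 2.19 = 949.6 N·m clockwise.
Total clockwise load moment = 1448 N·m.
The cable tension T acts at 2.4 m; only its component perpendicular to the beam, T sinθ, produces torque. sin 59° = 0.8572.
Setting net torque to zero: T × 2.4 × 0.8572 = 1448 → T = 1448 / 2.057 = 704 N.

T ≈ 704 N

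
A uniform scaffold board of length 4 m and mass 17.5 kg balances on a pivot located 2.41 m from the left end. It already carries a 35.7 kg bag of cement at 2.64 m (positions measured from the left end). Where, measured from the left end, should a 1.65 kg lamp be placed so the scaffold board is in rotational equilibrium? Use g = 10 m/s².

x ≈ 1.78 m from the left end

Choose the pivot (at 2.41 m from the left end) as the axis so the support reaction has zero arm there.
Beam weight: 17.5 × 10 = 175 N down at 2 m → arm 0.41 m, τ = 175 × 0.41 = 71.75 N·m counterclockwise.
Bag of cement: 35.7 × 10 = 357 N down at 2.64 m → arm 0.23 m, τ = 357 × 0.23 = 82.11 N·m clockwise.
Net moment of existing loads = 10.36 N·m clockwise.
The lamp weighs 1.65 × 10 = 16.5 N and must supply an equal counterclockwise moment, so its lever arm about the pivot is 10.36 / 16.5 = 0.628 m.
That puts it at 2.41 − 0.628 = 1.78 m from the left end.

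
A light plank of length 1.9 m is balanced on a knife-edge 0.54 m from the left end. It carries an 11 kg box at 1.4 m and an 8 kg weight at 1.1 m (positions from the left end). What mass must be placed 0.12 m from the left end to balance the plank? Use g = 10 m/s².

Choose the knife-edge (at 0.54 m from the left end) as the axis so the support reaction has zero arm there.
Box: 11 × 10 = 110 N down at 1.4 m → arm 0.86 m, τ = 110 × 0.86 = 94.6 N·m clockwise.
Weight: 8 × 10 = 80 N down at 1.1 m → arm 0.56 m, τ = 80 × 0.56 = 44.8 N·m clockwise.
Net moment of known loads = 139.4 N·m clockwise.
An unknown mass m at 0.12 m has arm 0.42 m; its moment is m·g·0.42 counterclockwise.
Balancing moments: m × 10 × 0.42 = 139.4, giving m = 139.4 / (10 × 0.42) = 33.2 kg.

m ≈ 33.2 kg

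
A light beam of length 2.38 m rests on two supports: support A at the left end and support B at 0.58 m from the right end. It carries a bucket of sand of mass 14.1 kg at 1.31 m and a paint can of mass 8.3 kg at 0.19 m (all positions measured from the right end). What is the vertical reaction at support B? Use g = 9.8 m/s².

R_B ≈ 181 N

Sum moments about support A (its reaction then has zero moment arm).
Bucket of sand: 14.1 × 9.8 = 138.2 N down at 1.31 m → arm 1.07 m, τ = 138.2 × 1.07 = 147.9 N·m clockwise.
Paint can: 8.3 × 9.8 = 81.34 N down at 0.19 m → arm 2.19 m, τ = 81.34 × 2.19 = 178.1 N·m clockwise.
Net load moment about support A = 326 N·m clockwise.
Reaction R at support B is upward at 0.58 m, arm 1.8 m → moment R × 1.8 counterclockwise.
For rotational equilibrium, R × 1.8 = 326, so R = 181 N.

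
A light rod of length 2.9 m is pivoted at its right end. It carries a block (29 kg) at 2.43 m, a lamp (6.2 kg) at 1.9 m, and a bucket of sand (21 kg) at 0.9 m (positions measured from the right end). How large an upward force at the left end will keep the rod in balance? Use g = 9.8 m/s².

F ≈ 342 N

Take moments about the right end.
Block: 29 × 9.8 = 284.2 N down at 2.43 m → arm 2.43 m, τ = 284.2 × 2.43 = 690.6 N·m counterclockwise.
Lamp: 6.2 × 9.8 = 60.76 N down at 1.9 m → arm 1.9 m, τ = 60.76 × 1.9 = 115.4 N·m counterclockwise.
Bucket of sand: 21 × 9.8 = 205.8 N down at 0.9 m → arm 0.9 m, τ = 205.8 × 0.9 = 185.2 N·m counterclockwise.
Net moment of the loads = 991.2 N·m counterclockwise.
The upward force F acts at the left end, arm 2.9 m, giving F × 2.9 clockwise.
Στ = 0 ⇒ F × 2.9 = 991.2 ⇒ F = 991.2 / 2.9 = 342 N.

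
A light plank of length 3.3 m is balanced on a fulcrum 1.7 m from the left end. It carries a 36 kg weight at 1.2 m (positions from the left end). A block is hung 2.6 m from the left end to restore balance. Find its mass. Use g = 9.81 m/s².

m ≈ 20 kg

Choose the fulcrum (at 1.7 m from the left end) as the axis so the support reaction has zero arm there.
Weight: 36 × 9.81 = 353.2 N down at 1.2 m → arm 0.5 m, τ = 353.2 × 0.5 = 176.6 N·m counterclockwise.
Net moment of known loads = 176.6 N·m counterclockwise.
An unknown mass m at 2.6 m has arm 0.9 m; its moment is m·g·0.9 clockwise.
Balancing moments: m × 9.81 × 0.9 = 176.6, giving m = 176.6 / (9.81 × 0.9) = 20 kg.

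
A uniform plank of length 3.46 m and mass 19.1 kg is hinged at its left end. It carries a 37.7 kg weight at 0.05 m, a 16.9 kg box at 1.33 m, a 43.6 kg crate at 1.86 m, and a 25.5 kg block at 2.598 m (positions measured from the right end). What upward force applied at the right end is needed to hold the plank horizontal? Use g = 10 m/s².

F ≈ 836 N

Take moments about the left end.
Beam weight: 19.1 × 10 = 191 N down at 1.73 m → arm 1.73 m, τ = 191 × 1.73 = 330.4 N·m clockwise.
Weight: 37.7 × 10 = 377 N down at 0.05 m → arm 3.41 m, τ = 377 × 3.41 = 1286 N·m clockwise.
Box: 16.9 × 10 = 169 N down at 1.33 m → arm 2.13 m, τ = 169 × 2.13 = 360 N·m clockwise.
Crate: 43.6 × 10 = 436 N down at 1.86 m → arm 1.6 m, τ = 436 × 1.6 = 697.6 N·m clockwise.
Block: 25.5 × 10 = 255 N down at 2.598 m → arm 0.862 m, τ = 255 × 0.862 = 219.8 N·m clockwise.
Net moment of the loads = 2894 N·m clockwise.
The upward force F acts at the right end, arm 3.46 m, giving F × 3.46 counterclockwise.
Setting net torque to zero: F × 3.46 = 2894 → F = 2894 / 3.46 = 836 N.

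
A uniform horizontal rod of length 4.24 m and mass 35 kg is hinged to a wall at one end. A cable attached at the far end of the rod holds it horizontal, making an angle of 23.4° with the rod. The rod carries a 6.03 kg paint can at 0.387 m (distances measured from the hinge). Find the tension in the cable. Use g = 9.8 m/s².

T ≈ 445 N

Sum moments about the hinge (the unknown hinge reaction has zero arm there).
Beam weight: 35 × 9.8 = 343 N down at 2.12 m → arm 2.12 m, τ = 343 × 2.12 = 727.2 N·m clockwise.
Paint can: 6.03 × 9.8 = 59.09 N down at 0.387 m → arm 0.387 m, τ = 59.09 × 0.387 = 22.87 N·m clockwise.
Total clockwise load moment = 750.1 N·m.
The cable tension T acts at 4.24 m; only its component perpendicular to the rod, T sinθ, produces torque. sin 23.4° = 0.3971.
For rotational equilibrium, T × 4.24 × 0.3971 = 750.1, so T = 750.1 / 1.684 = 445 N.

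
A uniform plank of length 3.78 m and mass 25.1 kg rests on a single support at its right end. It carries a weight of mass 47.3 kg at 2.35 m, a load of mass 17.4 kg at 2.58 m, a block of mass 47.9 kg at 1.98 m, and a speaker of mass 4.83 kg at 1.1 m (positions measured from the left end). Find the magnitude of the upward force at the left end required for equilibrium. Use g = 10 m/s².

About the right end:
Beam weight: 25.1 × 10 = 251 N down at 1.89 m → arm 1.89 m, τ = 251 × 1.89 = 474.4 N·m counterclockwise.
Weight: 47.3 × 10 = 473 N down at 2.35 m → arm 1.43 m, τ = 473 × 1.43 = 676.4 N·m counterclockwise.
Load: 17.4 × 10 = 174 N down at 2.58 m → arm 1.2 m, τ = 174 × 1.2 = 208.8 N·m counterclockwise.
Block: 47.9 × 10 = 479 N down at 1.98 m → arm 1.8 m, τ = 479 × 1.8 = 862.2 N·m counterclockwise.
Speaker: 4.83 × 10 = 48.3 N down at 1.1 m → arm 2.68 m, τ = 48.3 × 2.68 = 129.4 N·m counterclockwise.
Net moment of the loads = 2351 N·m counterclockwise.
The upward force F acts at the left end, arm 3.78 m, giving F × 3.78 clockwise.
Setting net torque to zero: F × 3.78 = 2351 → F = 2351 / 3.78 = 622 N.

F ≈ 622 N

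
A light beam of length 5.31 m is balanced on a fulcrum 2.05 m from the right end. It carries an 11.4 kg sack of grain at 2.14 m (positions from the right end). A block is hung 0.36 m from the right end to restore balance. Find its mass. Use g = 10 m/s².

Taking torques about the fulcrum (at 2.05 m from the right end):
Sack of grain: 11.4 × 10 = 114 N down at 2.14 m → arm 0.09 m, τ = 114 × 0.09 = 10.26 N·m counterclockwise.
Net moment of known loads = 10.26 N·m counterclockwise.
An unknown mass m at 0.36 m has arm 1.69 m; its moment is m·g·1.69 clockwise.
Setting net torque to zero: m × 10 × 1.69 = 10.26 → m = 10.26 / (10 × 1.69) = 0.607 kg.

m ≈ 0.607 kg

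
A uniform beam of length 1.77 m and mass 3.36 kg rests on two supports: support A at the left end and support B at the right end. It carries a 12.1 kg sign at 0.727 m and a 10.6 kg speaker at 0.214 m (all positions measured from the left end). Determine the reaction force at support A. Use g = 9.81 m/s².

Choose support B as the axis so its reaction then has zero moment arm.
Beam weight: 3.36 × 9.81 = 32.96 N down at 0.885 m → arm 0.885 m, τ = 32.96 × 0.885 = 29.17 N·m counterclockwise.
Sign: 12.1 × 9.81 = 118.7 N down at 0.727 m → arm 1.043 m, τ = 118.7 × 1.043 = 123.8 N·m counterclockwise.
Speaker: 10.6 × 9.81 = 104 N down at 0.214 m → arm 1.556 m, τ = 104 × 1.556 = 161.8 N·m counterclockwise.
Net load moment about support B = 314.8 N·m counterclockwise.
Reaction R at support A is upward at 0 m, arm 1.77 m → moment R × 1.77 clockwise.
Στ = 0 ⇒ R × 1.77 = 314.8 ⇒ R = 178 N.

R_A ≈ 178 N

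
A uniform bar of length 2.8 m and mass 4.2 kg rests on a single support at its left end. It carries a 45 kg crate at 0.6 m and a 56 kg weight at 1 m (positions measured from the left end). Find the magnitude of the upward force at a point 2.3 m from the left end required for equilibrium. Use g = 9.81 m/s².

F ≈ 379 N

Choose the left end as the axis so the unknown pivot reaction has zero arm there.
Beam weight: 4.2 × 9.81 = 41.2 N down at 1.4 m → arm 1.4 m, τ = 41.2 × 1.4 = 57.68 N·m clockwise.
Crate: 45 × 9.81 = 441.5 N down at 0.6 m → arm 0.6 m, τ = 441.5 × 0.6 = 264.9 N·m clockwise.
Weight: 56 × 9.81 = 549.4 N down at 1 m → arm 1 m, τ = 549.4 × 1 = 549.4 N·m clockwise.
Net moment of the loads = 872 N·m clockwise.
The upward force F acts at a point 2.3 m from the left end, arm 2.3 m, giving F × 2.3 counterclockwise.
Setting net torque to zero: F × 2.3 = 872 → F = 872 / 2.3 = 379 N.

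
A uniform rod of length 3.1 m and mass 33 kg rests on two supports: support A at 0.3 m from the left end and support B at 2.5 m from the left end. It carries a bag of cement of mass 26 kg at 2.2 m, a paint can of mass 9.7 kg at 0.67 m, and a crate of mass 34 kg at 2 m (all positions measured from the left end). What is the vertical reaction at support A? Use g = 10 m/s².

About support B:
Beam weight: 33 × 10 = 330 N down at 1.55 m → arm 0.95 m, τ = 330 × 0.95 = 313.5 N·m counterclockwise.
Bag of cement: 26 × 10 = 260 N down at 2.2 m → arm 0.3 m, τ = 260 × 0.3 = 78 N·m counterclockwise.
Paint can: 9.7 × 10 = 97 N down at 0.67 m → arm 1.83 m, τ = 97 × 1.83 = 177.5 N·m counterclockwise.
Crate: 34 × 10 = 340 N down at 2 m → arm 0.5 m, τ = 340 × 0.5 = 170 N·m counterclockwise.
Net load moment about support B = 739 N·m counterclockwise.
Reaction R at support A is upward at 0.3 m, arm 2.2 m → moment R × 2.2 clockwise.
Balancing moments: R × 2.2 = 739, giving R = 336 N.

R_A ≈ 336 N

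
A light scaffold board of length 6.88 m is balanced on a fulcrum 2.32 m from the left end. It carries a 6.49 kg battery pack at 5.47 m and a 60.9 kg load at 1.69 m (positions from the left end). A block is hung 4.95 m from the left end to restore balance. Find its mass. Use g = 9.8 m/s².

m ≈ 6.82 kg

About the fulcrum (at 2.32 m from the left end):
Battery pack: 6.49 × 9.8 = 63.6 N down at 5.47 m → arm 3.15 m, τ = 63.6 × 3.15 = 200.3 N·m clockwise.
Load: 60.9 × 9.8 = 596.8 N down at 1.69 m → arm 0.63 m, τ = 596.8 × 0.63 = 376 N·m counterclockwise.
Net moment of known loads = 175.7 N·m counterclockwise.
An unknown mass m at 4.95 m has arm 2.63 m; its moment is m·g·2.63 clockwise.
Στ = 0 ⇒ m × 9.8 × 2.63 = 175.7 ⇒ m = 175.7 / (9.8 × 2.63) = 6.82 kg.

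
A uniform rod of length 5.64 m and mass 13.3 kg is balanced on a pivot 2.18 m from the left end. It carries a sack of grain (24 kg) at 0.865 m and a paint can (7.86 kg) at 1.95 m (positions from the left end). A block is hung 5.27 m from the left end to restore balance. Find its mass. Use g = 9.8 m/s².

Sum moments about the pivot (at 2.18 m from the left end) (the support reaction has zero arm there).
Beam weight: 13.3 × 9.8 = 130.3 N down at 2.82 m → arm 0.64 m, τ = 130.3 × 0.64 = 83.39 N·m clockwise.
Sack of grain: 24 × 9.8 = 235.2 N down at 0.865 m → arm 1.315 m, τ = 235.2 × 1.315 = 309.3 N·m counterclockwise.
Paint can: 7.86 × 9.8 = 77.03 N down at 1.95 m → arm 0.23 m, τ = 77.03 × 0.23 = 17.72 N·m counterclockwise.
Net moment of known loads = 243.6 N·m counterclockwise.
An unknown mass m at 5.27 m has arm 3.09 m; its moment is m·g·3.09 clockwise.
Setting net torque to zero: m × 9.8 × 3.09 = 243.6 → m = 243.6 / (9.8 × 3.09) = 8.04 kg.

m ≈ 8.04 kg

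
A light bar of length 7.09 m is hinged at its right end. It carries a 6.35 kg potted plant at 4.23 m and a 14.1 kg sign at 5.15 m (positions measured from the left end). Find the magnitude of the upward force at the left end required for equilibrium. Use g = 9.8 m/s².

F ≈ 62.9 N

About the right end:
Potted plant: 6.35 × 9.8 = 62.23 N down at 4.23 m → arm 2.86 m, τ = 62.23 × 2.86 = 178 N·m counterclockwise.
Sign: 14.1 × 9.8 = 138.2 N down at 5.15 m → arm 1.94 m, τ = 138.2 × 1.94 = 268.1 N·m counterclockwise.
Net moment of the loads = 446.1 N·m counterclockwise.
The upward force F acts at the left end, arm 7.09 m, giving F × 7.09 clockwise.
Balancing moments: F × 7.09 = 446.1, giving F = 446.1 / 7.09 = 62.9 N.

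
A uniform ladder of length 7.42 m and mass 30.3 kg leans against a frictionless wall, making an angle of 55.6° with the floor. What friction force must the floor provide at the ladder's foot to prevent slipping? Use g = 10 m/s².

Taking torques about the foot of the ladder:
Ladder weight 30.3×10 = 303 N acts at 3.71 m along the ladder; its horizontal arm is 3.71·cos55.6° = 2.096 m → τ = 635.1 N·m clockwise.
Wall normal N acts horizontally at the top; its moment arm is the height L sinθ = 7.42·sin55.6° = 6.122 m, counterclockwise.
Στ = 0 ⇒ N × 6.122 = 635.1 ⇒ N = 104 N.
ΣFx = 0: friction at the foot balances the wall's push, so f = N_wall = 104 N.

f ≈ 104 N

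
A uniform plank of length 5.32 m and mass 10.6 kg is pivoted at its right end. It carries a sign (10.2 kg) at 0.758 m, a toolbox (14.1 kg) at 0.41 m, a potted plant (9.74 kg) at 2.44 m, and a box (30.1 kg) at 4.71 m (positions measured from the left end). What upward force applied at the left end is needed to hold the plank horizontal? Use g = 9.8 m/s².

Take moments about the right end.
Beam weight: 10.6 × 9.8 = 103.9 N down at 2.66 m → arm 2.66 m, τ = 103.9 × 2.66 = 276.4 N·m counterclockwise.
Sign: 10.2 × 9.8 = 99.96 N down at 0.758 m → arm 4.562 m, τ = 99.96 × 4.562 = 456 N·m counterclockwise.
Toolbox: 14.1 × 9.8 = 138.2 N down at 0.41 m → arm 4.91 m, τ = 138.2 × 4.91 = 678.6 N·m counterclockwise.
Potted plant: 9.74 × 9.8 = 95.45 N down at 2.44 m → arm 2.88 m, τ = 95.45 × 2.88 = 274.9 N·m counterclockwise.
Box: 30.1 × 9.8 = 295 N down at 4.71 m → arm 0.61 m, τ = 295 × 0.61 = 179.9 N·m counterclockwise.
Net moment of the loads = 1866 N·m counterclockwise.
The upward force F acts at the left end, arm 5.32 m, giving F × 5.32 clockwise.
Στ = 0 ⇒ F × 5.32 = 1866 ⇒ F = 1866 / 5.32 = 351 N.

F ≈ 351 N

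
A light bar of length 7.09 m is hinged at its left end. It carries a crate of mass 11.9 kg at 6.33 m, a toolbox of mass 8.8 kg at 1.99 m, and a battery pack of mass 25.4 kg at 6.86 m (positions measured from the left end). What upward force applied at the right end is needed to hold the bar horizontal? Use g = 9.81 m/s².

Taking torques about the left end:
Crate: 11.9 × 9.81 = 116.7 N down at 6.33 m → arm 6.33 m, τ = 116.7 × 6.33 = 738.7 N·m clockwise.
Toolbox: 8.8 × 9.81 = 86.33 N down at 1.99 m → arm 1.99 m, τ = 86.33 × 1.99 = 171.8 N·m clockwise.
Battery pack: 25.4 × 9.81 = 249.2 N down at 6.86 m → arm 6.86 m, τ = 249.2 × 6.86 = 1710 N·m clockwise.
Net moment of the loads = 2620 N·m clockwise.
The upward force F acts at the right end, arm 7.09 m, giving F × 7.09 counterclockwise.
Balancing moments: F × 7.09 = 2620, giving F = 2620 / 7.09 = 370 N.

F ≈ 370 N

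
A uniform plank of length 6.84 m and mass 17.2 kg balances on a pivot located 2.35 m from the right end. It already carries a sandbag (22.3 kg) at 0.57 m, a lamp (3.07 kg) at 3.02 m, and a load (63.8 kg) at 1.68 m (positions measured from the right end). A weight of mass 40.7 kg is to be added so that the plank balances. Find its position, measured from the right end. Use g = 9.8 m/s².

Taking torques about the pivot (at 2.35 m from the right end):
Beam weight: 17.2 × 9.8 = 168.6 N down at 3.42 m → arm 1.07 m, τ = 168.6 × 1.07 = 180.4 N·m counterclockwise.
Sandbag: 22.3 × 9.8 = 218.5 N down at 0.57 m → arm 1.78 m, τ = 218.5 × 1.78 = 388.9 N·m clockwise.
Lamp: 3.07 × 9.8 = 30.09 N down at 3.02 m → arm 0.67 m, τ = 30.09 × 0.67 = 20.16 N·m counterclockwise.
Load: 63.8 × 9.8 = 625.2 N down at 1.68 m → arm 0.67 m, τ = 625.2 × 0.67 = 418.9 N·m clockwise.
Net moment of existing loads = 607.2 N·m clockwise.
The weight weighs 40.7 × 9.8 = 398.9 N and must supply an equal counterclockwise moment, so its lever arm about the pivot is 607.2 / 398.9 = 1.52 m.
That puts it at 2.35 + 1.52 = 3.87 m from the right end.

x ≈ 3.87 m from the right end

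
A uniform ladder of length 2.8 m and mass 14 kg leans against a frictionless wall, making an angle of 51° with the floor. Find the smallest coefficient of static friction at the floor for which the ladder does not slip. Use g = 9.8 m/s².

μ_min ≈ 0.405

Taking torques about the foot of the ladder:
Ladder weight 14×9.8 = 137.2 N acts at 1.4 m along the ladder; its horizontal arm is 1.4·cos51° = 0.881 m → τ = 120.9 N·m clockwise.
Wall normal N acts horizontally at the top; its moment arm is the height L sinθ = 2.8·sin51° = 2.176 m, counterclockwise.
Balancing moments: N × 2.176 = 120.9, giving N = 55.56 N.
ΣFx = 0 ⇒ f = N_wall = 55.56 N. ΣFy = 0 ⇒ N_floor = 137.2 N.
μ_min = f / N_floor = 55.56 / 137.2 = 0.405.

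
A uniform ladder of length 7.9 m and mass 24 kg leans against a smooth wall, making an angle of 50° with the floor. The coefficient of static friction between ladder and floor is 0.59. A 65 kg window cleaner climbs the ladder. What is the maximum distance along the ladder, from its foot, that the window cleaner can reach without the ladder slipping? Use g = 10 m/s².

Sum moments about the foot of the ladder (the floor normal and friction both act there and drop out).
Ladder weight 24×10 = 240 N acts at 3.95 m along the ladder; its horizontal arm is 3.95·cos50° = 2.539 m → τ = 609.4 N·m clockwise.
Window cleaner weight 65×10 = 650 N at distance d → arm d·cos50° → τ = 650·d·0.6428 clockwise.
Wall normal N at the top has arm L sinθ = 6.052 m counterclockwise, so Στ = 0 gives N·6.052 = 609.4 + 417.8·d.
ΣFy = 0 ⇒ N_floor = 890 N, so the maximum friction is μ_s·N_floor = 0.59×890 = 525.1 N. ΣFx = 0 ⇒ N_wall = f, so at the slipping point N = 525.1 N.
Substituting: 525.1×6.052 = 609.4 + 417.8·d ⇒ d = (3178 − 609.4) / 417.8 = 6.15 m.

d ≈ 6.15 m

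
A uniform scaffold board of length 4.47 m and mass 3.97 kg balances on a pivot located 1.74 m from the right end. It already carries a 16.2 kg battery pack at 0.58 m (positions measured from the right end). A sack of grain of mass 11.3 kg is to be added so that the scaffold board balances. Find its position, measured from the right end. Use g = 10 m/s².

x ≈ 3.23 m from the right end

Take moments about the pivot (at 1.74 m from the right end).
Beam weight: 3.97 × 10 = 39.7 N down at 2.235 m → arm 0.495 m, τ = 39.7 × 0.495 = 19.65 N·m counterclockwise.
Battery pack: 16.2 × 10 = 162 N down at 0.58 m → arm 1.16 m, τ = 162 × 1.16 = 187.9 N·m clockwise.
Net moment of existing loads = 168.2 N·m clockwise.
The sack of grain weighs 11.3 × 10 = 113 N and must supply an equal counterclockwise moment, so its lever arm about the pivot is 168.2 / 113 = 1.49 m.
That puts it at 1.74 + 1.49 = 3.23 m from the right end.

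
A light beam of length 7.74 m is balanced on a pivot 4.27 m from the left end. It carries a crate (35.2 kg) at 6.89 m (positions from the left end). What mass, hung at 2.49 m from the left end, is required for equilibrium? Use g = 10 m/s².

m ≈ 51.8 kg

Taking torques about the pivot (at 4.27 m from the left end):
Crate: 35.2 × 10 = 352 N down at 6.89 m → arm 2.62 m, τ = 352 × 2.62 = 922.2 N·m clockwise.
Net moment of known loads = 922.2 N·m clockwise.
An unknown mass m at 2.49 m has arm 1.78 m; its moment is m·g·1.78 counterclockwise.
Setting net torque to zero: m × 10 × 1.78 = 922.2 → m = 922.2 / (10 × 1.78) = 51.8 kg.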